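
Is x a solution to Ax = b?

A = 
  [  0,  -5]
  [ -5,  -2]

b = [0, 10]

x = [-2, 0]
Yes

Ax = [0, 10] = b ✓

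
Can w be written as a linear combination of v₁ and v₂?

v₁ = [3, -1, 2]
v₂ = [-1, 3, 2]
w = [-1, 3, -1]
No

Form the augmented matrix and row-reduce:
[v₁|v₂|w] = 
  [  3,  -1,  -1]
  [ -1,   3,   3]
  [  2,   2,  -1]
R2 → R2 + (1/3)·R1
R3 → R3 - (2/3)·R1
R3 → R3 - (1)·R2
REF = 
  [  3,  -1,  -1]
  [  0, 8/3, 8/3]
  [  0,   0,  -3]

Row 3 reads [0 0 | -3], i.e. 0 = -3, so the system is inconsistent and w ∉ span{v₁, v₂}.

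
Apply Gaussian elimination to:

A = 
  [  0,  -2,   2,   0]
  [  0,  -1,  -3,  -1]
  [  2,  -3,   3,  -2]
Row operations:
Swap R1 ↔ R3
R3 → R3 - (2)·R2

Resulting echelon form:
REF = 
  [  2,  -3,   3,  -2]
  [  0,  -1,  -3,  -1]
  [  0,   0,   8,   2]

Rank = 3 (number of non-zero pivot rows).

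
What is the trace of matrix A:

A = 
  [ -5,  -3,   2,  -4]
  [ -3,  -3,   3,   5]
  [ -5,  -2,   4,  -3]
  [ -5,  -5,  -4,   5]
1

tr(A) = -5 + -3 + 4 + 5 = 1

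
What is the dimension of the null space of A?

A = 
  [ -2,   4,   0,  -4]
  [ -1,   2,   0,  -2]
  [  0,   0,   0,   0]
nullity(A) = 3

Row reduce:
R2 → R2 - (1/2)·R1
REF = 
  [ -2,   4,   0,  -4]
  [  0,   0,   0,   0]
  [  0,   0,   0,   0]
Pivot columns: 1 → 1 pivot.
rank(A) = 1, so nullity(A) = 4 - 1 = 3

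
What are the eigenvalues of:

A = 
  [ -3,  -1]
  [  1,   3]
λ = 2√2, -2√2  (≈ 2.828, -2.828)

tr(A) = 0, det(A) = -8
Characteristic polynomial: λ² - tr(A)λ + det(A) = λ² - 8
λ² - 8 = 0  ⇒  λ = (0 ± √((0)² - 4·(-8)))/2 = (0 ± √(32))/2
  = 2√2,  -2√2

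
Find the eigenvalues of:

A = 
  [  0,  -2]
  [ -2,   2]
λ = 1 + √5, 1 - √5  (≈ 3.236, -1.236)

tr(A) = 2, det(A) = -4
Characteristic polynomial: λ² - tr(A)λ + det(A) = λ² - 2λ - 4
λ² - 2λ - 4 = 0  ⇒  λ = (2 ± √((-2)² - 4·(-4)))/2 = (2 ± √(20))/2
  = 1 + √5,  1 - √5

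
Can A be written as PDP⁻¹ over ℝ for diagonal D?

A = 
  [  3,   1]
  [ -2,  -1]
Yes

tr(A) = 2, det(A) = -1
Characteristic polynomial: λ² - tr(A)λ + det(A) = λ² - 2λ - 1
λ² - 2λ - 1 = 0  ⇒  λ = (2 ± √((-2)² - 4·(-1)))/2 = (2 ± √(8))/2
  = 1 + √2,  1 - √2
Eigenvalues: 1 + √2, 1 - √2  (≈ 2.414, -0.4142)
The two irrational eigenvalues are distinct (simple), so each has alg. mult. = geom. mult. = 1.
Sum of geometric multiplicities equals n, so A has n independent eigenvectors.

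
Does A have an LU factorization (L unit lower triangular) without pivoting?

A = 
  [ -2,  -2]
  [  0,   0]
Yes.
A[1,1] = -2 ≠ 0, so Gaussian elimination proceeds without a row swap: multiplier ℓ₂₁ = (0)/(-2) = 0, and U[2,2] = 0 - (0)(-2) = 0.
L = 
  [  1,   0]
  [  0,   1]
U = 
  [ -2,  -2]
  [  0,   0]
Check row 2 of LU: [(0)(-2), (0)(-2) + 0] = [0, 0] = row 2 of A ✓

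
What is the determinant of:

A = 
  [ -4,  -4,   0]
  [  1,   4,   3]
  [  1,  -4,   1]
-72

Cofactor expansion along row 1:
det(A) = (-4)·((4)(1) - (3)(-4)) - (-4)·((1)(1) - (3)(1)) + (0)·((1)(-4) - (4)(1))
  = (-4)(16) - (-4)(-2) + (0)(-8)
  = -72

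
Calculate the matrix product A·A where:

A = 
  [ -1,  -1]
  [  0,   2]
A² = A·A:
A²[1,1] = (-1)(-1) + (-1)(0) = 1
A²[1,2] = (-1)(-1) + (-1)(2) = -1
A²[2,1] = (0)(-1) + (2)(0) = 0
A²[2,2] = (0)(-1) + (2)(2) = 4
A² = 
  [  1,  -1]
  [  0,   4]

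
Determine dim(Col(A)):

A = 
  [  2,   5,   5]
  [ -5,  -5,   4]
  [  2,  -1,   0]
Row reduce:
R2 → R2 + (5/2)·R1
R3 → R3 - (1)·R1
R3 → R3 + (4/5)·R2
REF = 
  [   2,    5,    5]
  [   0, 15/2, 33/2]
  [   0,    0, 41/5]
Pivot columns: 1, 2, 3 → 3 pivots.
dim(Col(A)) = number of pivot columns = 3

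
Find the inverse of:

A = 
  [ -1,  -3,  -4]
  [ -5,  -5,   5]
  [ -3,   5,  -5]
det(A) = (-1)·((-5)(-5) - (5)(5)) - (-3)·((-5)(-5) - (5)(-3)) + (-4)·((-5)(5) - (-5)(-3))
  = (-1)(0) - (-3)(40) + (-4)(-40)
  = 280
det(A) = 280 ≠ 0, so A is invertible.

Cofactors Cᵢⱼ = (-1)ⁱ⁺ʲ·Mᵢⱼ:
C = 
  [  0, -40, -40]
  [-35,  -7,  14]
  [-35,  25, -10]

adj(A) = Cᵀ:
adj(A) = 
  [  0, -35, -35]
  [-40,  -7,  25]
  [-40,  14, -10]

A⁻¹ = (1/280) · adj(A):
A⁻¹ = 
  [    0,  -1/8,  -1/8]
  [ -1/7, -1/40,  5/56]
  [ -1/7,  1/20, -1/28]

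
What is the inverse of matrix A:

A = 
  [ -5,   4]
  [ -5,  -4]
det(A) = (-5)(-4) - (4)(-5) = 40
For a 2×2 matrix, A⁻¹ = (1/det(A)) · [[d, -b], [-c, a]]
    = (1/40) · [[-4, -4], [5, -5]]

A⁻¹ = 
  [-1/10, -1/10]
  [  1/8,  -1/8]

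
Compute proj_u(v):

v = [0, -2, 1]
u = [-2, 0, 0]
v·u = (0)(-2) + (-2)(0) + (1)(0) = 0
u·u = (-2)² + (0)² + (0)² = 4
proj_u(v) = (v·u / u·u) × u = (0/4) × u = (0) × u

proj_u(v) = [0, 0, 0]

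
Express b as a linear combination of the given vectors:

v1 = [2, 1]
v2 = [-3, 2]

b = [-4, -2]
c1 = -2, c2 = 0

b = -2·v1 + 0·v2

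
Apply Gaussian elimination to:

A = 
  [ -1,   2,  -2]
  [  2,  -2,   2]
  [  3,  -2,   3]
Row operations:
R2 → R2 + (2)·R1
R3 → R3 + (3)·R1
R3 → R3 - (2)·R2

Resulting echelon form:
REF = 
  [ -1,   2,  -2]
  [  0,   2,  -2]
  [  0,   0,   1]

Rank = 3 (number of non-zero pivot rows).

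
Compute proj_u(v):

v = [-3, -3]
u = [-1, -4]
v·u = (-3)(-1) + (-3)(-4) = 15
u·u = (-1)² + (-4)² = 17
proj_u(v) = (v·u / u·u) × u = (15/17) × u

proj_u(v) = [-15/17, -60/17]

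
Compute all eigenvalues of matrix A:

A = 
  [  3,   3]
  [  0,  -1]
tr(A) = 2, det(A) = -3
Characteristic polynomial: λ² - tr(A)λ + det(A) = λ² - 2λ - 3
λ² - 2λ - 3 = (λ + 1)(λ - 3)

λ = 3, -1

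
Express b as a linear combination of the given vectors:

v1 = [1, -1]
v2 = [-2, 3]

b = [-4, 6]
c1 = 0, c2 = 2

b = 0·v1 + 2·v2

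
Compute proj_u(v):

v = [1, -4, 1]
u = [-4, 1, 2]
proj_u(v) = [8/7, -2/7, -4/7]

v·u = (1)(-4) + (-4)(1) + (1)(2) = -6
u·u = (-4)² + (1)² + (2)² = 21
proj_u(v) = (v·u / u·u) × u = (-6/21) × u = (-2/7) × u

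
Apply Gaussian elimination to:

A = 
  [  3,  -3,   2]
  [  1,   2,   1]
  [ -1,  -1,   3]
Row operations:
R2 → R2 - (1/3)·R1
R3 → R3 + (1/3)·R1
R3 → R3 + (2/3)·R2

Resulting echelon form:
REF = 
  [   3,   -3,    2]
  [   0,    3,  1/3]
  [   0,    0, 35/9]

Rank = 3 (number of non-zero pivot rows).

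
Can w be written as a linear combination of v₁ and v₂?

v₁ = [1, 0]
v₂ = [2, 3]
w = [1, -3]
Yes

Form the augmented matrix and row-reduce:
[v₁|v₂|w] = 
  [  1,   2,   1]
  [  0,   3,  -3]
(already in echelon form — no row operations needed)

No row of the form [0 0 | nonzero], so the system is consistent. Back-substitution gives c₁ = 3, c₂ = -1: w = (3)·v₁ + (-1)·v₂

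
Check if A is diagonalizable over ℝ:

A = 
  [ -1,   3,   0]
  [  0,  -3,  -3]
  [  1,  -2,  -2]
No

Characteristic polynomial: det(λI - A) = λ³ + 6λ² + 5λ + 9
By the rational root theorem any rational root is an integer dividing 9; none of those is a root, so p(λ) has no rational roots and hence (being an irreducible cubic) no repeated roots.
Discriminant of the cubic: Δ = -4703
Δ < 0 ⇒ one real eigenvalue and a complex-conjugate pair: λ ≈ -5.382, -0.3092 + 1.256i, -0.3092 - 1.256i
Has complex eigenvalues (not diagonalizable over ℝ).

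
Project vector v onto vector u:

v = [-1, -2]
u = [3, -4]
proj_u(v) = [3/5, -4/5]

v·u = (-1)(3) + (-2)(-4) = 5
u·u = (3)² + (-4)² = 25
proj_u(v) = (v·u / u·u) × u = (5/25) × u = (1/5) × u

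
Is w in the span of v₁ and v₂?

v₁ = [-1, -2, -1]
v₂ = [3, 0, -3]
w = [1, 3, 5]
No

Form the augmented matrix and row-reduce:
[v₁|v₂|w] = 
  [ -1,   3,   1]
  [ -2,   0,   3]
  [ -1,  -3,   5]
R2 → R2 - (2)·R1
R3 → R3 - (1)·R1
R3 → R3 - (1)·R2
REF = 
  [ -1,   3,   1]
  [  0,  -6,   1]
  [  0,   0,   3]

Row 3 reads [0 0 | 3], i.e. 0 = 3, so the system is inconsistent and w ∉ span{v₁, v₂}.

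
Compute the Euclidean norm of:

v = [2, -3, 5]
6.164

||v||₂ = √((2)² + (-3)² + (5)²) = √38 = 6.164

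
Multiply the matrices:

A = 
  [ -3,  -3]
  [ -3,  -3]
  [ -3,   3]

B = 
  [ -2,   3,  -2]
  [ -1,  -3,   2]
A is 3×2 and B is 2×3, so AB is 3×3. Each entry is (row of A)·(column of B):
AB[1,1] = (-3)(-2) + (-3)(-1) = 9
AB[1,2] = (-3)(3) + (-3)(-3) = 0
AB[1,3] = (-3)(-2) + (-3)(2) = 0
AB[2,1] = (-3)(-2) + (-3)(-1) = 9
AB[2,2] = (-3)(3) + (-3)(-3) = 0
AB[2,3] = (-3)(-2) + (-3)(2) = 0
AB[3,1] = (-3)(-2) + (3)(-1) = 3
AB[3,2] = (-3)(3) + (3)(-3) = -18
AB[3,3] = (-3)(-2) + (3)(2) = 12

AB = 
  [  9,   0,   0]
  [  9,   0,   0]
  [  3, -18,  12]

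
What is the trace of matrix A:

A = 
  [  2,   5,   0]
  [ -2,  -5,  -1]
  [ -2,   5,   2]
-1

tr(A) = 2 + -5 + 2 = -1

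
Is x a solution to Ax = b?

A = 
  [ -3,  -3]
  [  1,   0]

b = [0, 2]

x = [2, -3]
No

Ax = [3, 2] ≠ b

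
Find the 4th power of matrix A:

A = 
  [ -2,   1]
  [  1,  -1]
A² = A·A:
A²[1,1] = (-2)(-2) + (1)(1) = 5
A²[1,2] = (-2)(1) + (1)(-1) = -3
A²[2,1] = (1)(-2) + (-1)(1) = -3
A²[2,2] = (1)(1) + (-1)(-1) = 2
A² = 
  [  5,  -3]
  [ -3,   2]

A^3 = A^2·A:
A^3[1,1] = (5)(-2) + (-3)(1) = -13
A^3[1,2] = (5)(1) + (-3)(-1) = 8
A^3[2,1] = (-3)(-2) + (2)(1) = 8
A^3[2,2] = (-3)(1) + (2)(-1) = -5
A^3 = 
  [-13,   8]
  [  8,  -5]

A^4 = A^3·A:
A^4[1,1] = (-13)(-2) + (8)(1) = 34
A^4[1,2] = (-13)(1) + (8)(-1) = -21
A^4[2,1] = (8)(-2) + (-5)(1) = -21
A^4[2,2] = (8)(1) + (-5)(-1) = 13
A^4 = 
  [ 34, -21]
  [-21,  13]

Therefore
A^4 = 
  [ 34, -21]
  [-21,  13]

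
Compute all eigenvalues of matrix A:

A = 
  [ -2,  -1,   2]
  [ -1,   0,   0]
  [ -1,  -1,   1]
Characteristic polynomial: det(λI - A) = λ³ + λ² - λ - 1
Testing integer divisors of the constant term: p(-1) = 0, so (λ + 1) is a factor:
p(λ) = (λ + 1)(λ² - 1)
λ² - 1 = (λ + 1)(λ - 1)

λ = -1, 1, -1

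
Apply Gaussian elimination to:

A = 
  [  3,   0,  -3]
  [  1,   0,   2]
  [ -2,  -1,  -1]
Row operations:
R2 → R2 - (1/3)·R1
R3 → R3 + (2/3)·R1
Swap R2 ↔ R3

Resulting echelon form:
REF = 
  [  3,   0,  -3]
  [  0,  -1,  -3]
  [  0,   0,   3]

Rank = 3 (number of non-zero pivot rows).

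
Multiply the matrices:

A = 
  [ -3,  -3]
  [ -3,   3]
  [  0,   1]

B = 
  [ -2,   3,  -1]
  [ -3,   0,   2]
AB = 
  [ 15,  -9,  -3]
  [ -3,  -9,   9]
  [ -3,   0,   2]

A is 3×2 and B is 2×3, so AB is 3×3. Each entry is (row of A)·(column of B):
AB[1,1] = (-3)(-2) + (-3)(-3) = 15
AB[1,2] = (-3)(3) + (-3)(0) = -9
AB[1,3] = (-3)(-1) + (-3)(2) = -3
AB[2,1] = (-3)(-2) + (3)(-3) = -3
AB[2,2] = (-3)(3) + (3)(0) = -9
AB[2,3] = (-3)(-1) + (3)(2) = 9
AB[3,1] = (0)(-2) + (1)(-3) = -3
AB[3,2] = (0)(3) + (1)(0) = 0
AB[3,3] = (0)(-1) + (1)(2) = 2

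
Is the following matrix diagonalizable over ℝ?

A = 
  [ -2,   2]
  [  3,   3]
Yes

tr(A) = 1, det(A) = -12
Characteristic polynomial: λ² - tr(A)λ + det(A) = λ² - λ - 12
λ² - λ - 12 = (λ + 3)(λ - 4)
Eigenvalues: 4, -3
λ=-3: alg. mult. = 1, geom. mult. = 2 - rank(A - (-3)I) = 2 - 1 = 1
λ=4: alg. mult. = 1, geom. mult. = 2 - rank(A - (4)I) = 2 - 1 = 1
Sum of geometric multiplicities equals n, so A has n independent eigenvectors.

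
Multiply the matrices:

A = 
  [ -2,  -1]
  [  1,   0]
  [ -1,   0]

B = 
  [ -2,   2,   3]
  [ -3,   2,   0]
A is 3×2 and B is 2×3, so AB is 3×3. Each entry is (row of A)·(column of B):
AB[1,1] = (-2)(-2) + (-1)(-3) = 7
AB[1,2] = (-2)(2) + (-1)(2) = -6
AB[1,3] = (-2)(3) + (-1)(0) = -6
AB[2,1] = (1)(-2) + (0)(-3) = -2
AB[2,2] = (1)(2) + (0)(2) = 2
AB[2,3] = (1)(3) + (0)(0) = 3
AB[3,1] = (-1)(-2) + (0)(-3) = 2
AB[3,2] = (-1)(2) + (0)(2) = -2
AB[3,3] = (-1)(3) + (0)(0) = -3

AB = 
  [  7,  -6,  -6]
  [ -2,   2,   3]
  [  2,  -2,  -3]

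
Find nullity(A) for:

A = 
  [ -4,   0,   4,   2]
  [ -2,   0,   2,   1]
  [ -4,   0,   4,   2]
nullity(A) = 3

Row reduce:
R2 → R2 - (1/2)·R1
R3 → R3 - (1)·R1
REF = 
  [ -4,   0,   4,   2]
  [  0,   0,   0,   0]
  [  0,   0,   0,   0]
Pivot columns: 1 → 1 pivot.
rank(A) = 1, so nullity(A) = 4 - 1 = 3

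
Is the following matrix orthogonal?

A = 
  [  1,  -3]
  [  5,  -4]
No

AᵀA = 
  [ 26, -23]
  [-23,  25]
≠ I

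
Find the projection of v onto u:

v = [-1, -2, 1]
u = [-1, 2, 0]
proj_u(v) = [3/5, -6/5, 0]

v·u = (-1)(-1) + (-2)(2) + (1)(0) = -3
u·u = (-1)² + (2)² + (0)² = 5
proj_u(v) = (v·u / u·u) × u = (-3/5) × u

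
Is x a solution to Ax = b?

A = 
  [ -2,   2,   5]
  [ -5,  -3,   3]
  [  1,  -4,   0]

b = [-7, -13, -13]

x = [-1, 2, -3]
No

Ax = [-9, -10, -9] ≠ b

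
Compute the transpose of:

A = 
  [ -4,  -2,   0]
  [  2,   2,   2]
Aᵀ = 
  [ -4,   2]
  [ -2,   2]
  [  0,   2]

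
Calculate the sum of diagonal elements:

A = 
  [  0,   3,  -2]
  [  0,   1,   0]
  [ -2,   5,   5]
6

tr(A) = 0 + 1 + 5 = 6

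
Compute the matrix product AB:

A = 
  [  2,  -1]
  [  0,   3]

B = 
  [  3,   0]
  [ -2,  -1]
AB = 
  [  8,   1]
  [ -6,  -3]

A is 2×2 and B is 2×2, so AB is 2×2. Each entry is (row of A)·(column of B):
AB[1,1] = (2)(3) + (-1)(-2) = 8
AB[1,2] = (2)(0) + (-1)(-1) = 1
AB[2,1] = (0)(3) + (3)(-2) = -6
AB[2,2] = (0)(0) + (3)(-1) = -3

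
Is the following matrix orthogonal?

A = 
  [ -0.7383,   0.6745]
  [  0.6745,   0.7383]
Yes

AᵀA = 
  [  1,   0]
  [  0,   1]
≈ I (equal to I up to the 4-dp rounding of the entries)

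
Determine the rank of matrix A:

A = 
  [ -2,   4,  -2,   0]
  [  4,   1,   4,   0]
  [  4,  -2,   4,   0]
Row reduce:
R2 → R2 + (2)·R1
R3 → R3 + (2)·R1
R3 → R3 - (2/3)·R2
REF = 
  [ -2,   4,  -2,   0]
  [  0,   9,   0,   0]
  [  0,   0,   0,   0]
Pivot columns: 1, 2 → 2 pivots.

rank(A) = 2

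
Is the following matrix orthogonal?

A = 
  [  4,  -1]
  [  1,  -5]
No

AᵀA = 
  [ 17,  -9]
  [ -9,  26]
≠ I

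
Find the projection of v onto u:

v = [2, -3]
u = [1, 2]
v·u = (2)(1) + (-3)(2) = -4
u·u = (1)² + (2)² = 5
proj_u(v) = (v·u / u·u) × u = (-4/5) × u

proj_u(v) = [-4/5, -8/5]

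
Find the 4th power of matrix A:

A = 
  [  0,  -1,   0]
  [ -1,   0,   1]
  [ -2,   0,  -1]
A^4 = 
  [ -1,  -2,  -2]
  [ -6,  -1,   0]
  [  0,   4,  -3]

A² = A·A:
A²[1,1] = (0)(0) + (-1)(-1) + (0)(-2) = 1
A²[1,2] = (0)(-1) + (-1)(0) + (0)(0) = 0
A²[1,3] = (0)(0) + (-1)(1) + (0)(-1) = -1
A²[2,1] = (-1)(0) + (0)(-1) + (1)(-2) = -2
A²[2,2] = (-1)(-1) + (0)(0) + (1)(0) = 1
A²[2,3] = (-1)(0) + (0)(1) + (1)(-1) = -1
A²[3,1] = (-2)(0) + (0)(-1) + (-1)(-2) = 2
A²[3,2] = (-2)(-1) + (0)(0) + (-1)(0) = 2
A²[3,3] = (-2)(0) + (0)(1) + (-1)(-1) = 1
A² = 
  [  1,   0,  -1]
  [ -2,   1,  -1]
  [  2,   2,   1]

A^3 = A^2·A:
A^3[1,1] = (1)(0) + (0)(-1) + (-1)(-2) = 2
A^3[1,2] = (1)(-1) + (0)(0) + (-1)(0) = -1
A^3[1,3] = (1)(0) + (0)(1) + (-1)(-1) = 1
A^3[2,1] = (-2)(0) + (1)(-1) + (-1)(-2) = 1
A^3[2,2] = (-2)(-1) + (1)(0) + (-1)(0) = 2
A^3[2,3] = (-2)(0) + (1)(1) + (-1)(-1) = 2
A^3[3,1] = (2)(0) + (2)(-1) + (1)(-2) = -4
A^3[3,2] = (2)(-1) + (2)(0) + (1)(0) = -2
A^3[3,3] = (2)(0) + (2)(1) + (1)(-1) = 1
A^3 = 
  [  2,  -1,   1]
  [  1,   2,   2]
  [ -4,  -2,   1]

A^4 = A^3·A:
A^4[1,1] = (2)(0) + (-1)(-1) + (1)(-2) = -1
A^4[1,2] = (2)(-1) + (-1)(0) + (1)(0) = -2
A^4[1,3] = (2)(0) + (-1)(1) + (1)(-1) = -2
A^4[2,1] = (1)(0) + (2)(-1) + (2)(-2) = -6
A^4[2,2] = (1)(-1) + (2)(0) + (2)(0) = -1
A^4[2,3] = (1)(0) + (2)(1) + (2)(-1) = 0
A^4[3,1] = (-4)(0) + (-2)(-1) + (1)(-2) = 0
A^4[3,2] = (-4)(-1) + (-2)(0) + (1)(0) = 4
A^4[3,3] = (-4)(0) + (-2)(1) + (1)(-1) = -3
A^4 = 
  [ -1,  -2,  -2]
  [ -6,  -1,   0]
  [  0,   4,  -3]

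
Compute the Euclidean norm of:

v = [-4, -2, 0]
4.472

||v||₂ = √((-4)² + (-2)² + (0)²) = √20 = 4.472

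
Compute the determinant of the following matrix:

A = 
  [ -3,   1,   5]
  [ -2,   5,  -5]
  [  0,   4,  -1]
-87

Cofactor expansion along row 1:
det(A) = (-3)·((5)(-1) - (-5)(4)) - (1)·((-2)(-1) - (-5)(0)) + (5)·((-2)(4) - (5)(0))
  = (-3)(15) - (1)(2) + (5)(-8)
  = -87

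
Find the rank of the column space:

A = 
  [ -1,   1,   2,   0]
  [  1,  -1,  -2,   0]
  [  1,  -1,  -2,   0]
dim(Col(A)) = 1

Row reduce:
R2 → R2 + (1)·R1
R3 → R3 + (1)·R1
REF = 
  [ -1,   1,   2,   0]
  [  0,   0,   0,   0]
  [  0,   0,   0,   0]
Pivot columns: 1 → 1 pivot.
dim(Col(A)) = number of pivot columns = 1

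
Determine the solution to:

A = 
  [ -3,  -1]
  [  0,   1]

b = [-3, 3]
Row reduce the augmented matrix [A|b]:
(already in echelon form)
REF = 
  [ -3,  -1,  -3]
  [  0,   1,   3]

Back-substitution:
x₂ = 3 / 1 = 3
x₁ = (-3 - (-1)(3)) / (-3) = 0

x = [0, 3]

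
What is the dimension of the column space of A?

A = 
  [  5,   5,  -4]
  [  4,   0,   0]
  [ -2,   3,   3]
Row reduce:
R2 → R2 - (4/5)·R1
R3 → R3 + (2/5)·R1
R3 → R3 + (5/4)·R2
REF = 
  [   5,    5,   -4]
  [   0,   -4, 16/5]
  [   0,    0, 27/5]
Pivot columns: 1, 2, 3 → 3 pivots.
dim(Col(A)) = number of pivot columns = 3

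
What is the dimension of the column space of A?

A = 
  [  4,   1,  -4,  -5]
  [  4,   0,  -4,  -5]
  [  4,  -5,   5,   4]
Row reduce:
R2 → R2 - (1)·R1
R3 → R3 - (1)·R1
R3 → R3 - (6)·R2
REF = 
  [  4,   1,  -4,  -5]
  [  0,  -1,   0,   0]
  [  0,   0,   9,   9]
Pivot columns: 1, 2, 3 → 3 pivots.
dim(Col(A)) = number of pivot columns = 3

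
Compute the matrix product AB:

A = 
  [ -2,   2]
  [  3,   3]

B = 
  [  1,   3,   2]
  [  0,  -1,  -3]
A is 2×2 and B is 2×3, so AB is 2×3. Each entry is (row of A)·(column of B):
AB[1,1] = (-2)(1) + (2)(0) = -2
AB[1,2] = (-2)(3) + (2)(-1) = -8
AB[1,3] = (-2)(2) + (2)(-3) = -10
AB[2,1] = (3)(1) + (3)(0) = 3
AB[2,2] = (3)(3) + (3)(-1) = 6
AB[2,3] = (3)(2) + (3)(-3) = -3

AB = 
  [ -2,  -8, -10]
  [  3,   6,  -3]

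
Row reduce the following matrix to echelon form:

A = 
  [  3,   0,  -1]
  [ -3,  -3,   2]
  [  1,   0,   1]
Row operations:
R2 → R2 + (1)·R1
R3 → R3 - (1/3)·R1

Resulting echelon form:
REF = 
  [  3,   0,  -1]
  [  0,  -3,   1]
  [  0,   0, 4/3]

Rank = 3 (number of non-zero pivot rows).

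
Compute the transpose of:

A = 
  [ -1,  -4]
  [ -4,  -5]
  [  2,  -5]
Aᵀ = 
  [ -1,  -4,   2]
  [ -4,  -5,  -5]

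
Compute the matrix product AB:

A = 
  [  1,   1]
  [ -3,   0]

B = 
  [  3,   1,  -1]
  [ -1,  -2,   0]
A is 2×2 and B is 2×3, so AB is 2×3. Each entry is (row of A)·(column of B):
AB[1,1] = (1)(3) + (1)(-1) = 2
AB[1,2] = (1)(1) + (1)(-2) = -1
AB[1,3] = (1)(-1) + (1)(0) = -1
AB[2,1] = (-3)(3) + (0)(-1) = -9
AB[2,2] = (-3)(1) + (0)(-2) = -3
AB[2,3] = (-3)(-1) + (0)(0) = 3

AB = 
  [  2,  -1,  -1]
  [ -9,  -3,   3]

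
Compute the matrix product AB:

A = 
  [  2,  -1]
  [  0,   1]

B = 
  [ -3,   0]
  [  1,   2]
A is 2×2 and B is 2×2, so AB is 2×2. Each entry is (row of A)·(column of B):
AB[1,1] = (2)(-3) + (-1)(1) = -7
AB[1,2] = (2)(0) + (-1)(2) = -2
AB[2,1] = (0)(-3) + (1)(1) = 1
AB[2,2] = (0)(0) + (1)(2) = 2

AB = 
  [ -7,  -2]
  [  1,   2]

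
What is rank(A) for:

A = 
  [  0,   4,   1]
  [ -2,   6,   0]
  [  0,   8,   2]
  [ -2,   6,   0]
rank(A) = 2

Row reduce:
Swap R1 ↔ R2
R4 → R4 - (1)·R1
R3 → R3 - (2)·R2
REF = 
  [ -2,   6,   0]
  [  0,   4,   1]
  [  0,   0,   0]
  [  0,   0,   0]
Pivot columns: 1, 2 → 2 pivots.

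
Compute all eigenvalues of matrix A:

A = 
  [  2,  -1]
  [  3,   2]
tr(A) = 4, det(A) = 7
Characteristic polynomial: λ² - tr(A)λ + det(A) = λ² - 4λ + 7
λ² - 4λ + 7 = 0  ⇒  λ = (4 ± √((-4)² - 4·(7)))/2 = (4 ± √(-12))/2
  = 2 + i√3,  2 - i√3

λ = 2 + i√3, 2 - i√3  (≈ 2 + 1.732i, 2 - 1.732i)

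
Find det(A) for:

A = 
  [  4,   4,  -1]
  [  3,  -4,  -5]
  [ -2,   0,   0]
Cofactor expansion along row 1:
det(A) = (4)·((-4)(0) - (-5)(0)) - (4)·((3)(0) - (-5)(-2)) + (-1)·((3)(0) - (-4)(-2))
  = (4)(0) - (4)(-10) + (-1)(-8)
  = 48

det(A) = 48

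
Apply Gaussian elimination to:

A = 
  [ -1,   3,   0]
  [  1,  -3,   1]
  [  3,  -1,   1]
Row operations:
R2 → R2 + (1)·R1
R3 → R3 + (3)·R1
Swap R2 ↔ R3

Resulting echelon form:
REF = 
  [ -1,   3,   0]
  [  0,   8,   1]
  [  0,   0,   1]

Rank = 3 (number of non-zero pivot rows).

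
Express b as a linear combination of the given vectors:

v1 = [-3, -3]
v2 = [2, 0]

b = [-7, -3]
c1 = 1, c2 = -2

b = 1·v1 + -2·v2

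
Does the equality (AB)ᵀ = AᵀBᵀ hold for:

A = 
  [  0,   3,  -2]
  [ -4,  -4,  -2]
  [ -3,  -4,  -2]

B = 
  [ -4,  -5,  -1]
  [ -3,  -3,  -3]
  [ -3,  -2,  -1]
No

(AB)ᵀ = 
  [ -3,  34,  30]
  [ -5,  36,  31]
  [ -7,  18,  17]

AᵀBᵀ = 
  [ 23,  21,  11]
  [ 12,  15,   3]
  [ 20,  18,  12]

The two matrices differ, so (AB)ᵀ ≠ AᵀBᵀ in general. The correct identity is (AB)ᵀ = BᵀAᵀ.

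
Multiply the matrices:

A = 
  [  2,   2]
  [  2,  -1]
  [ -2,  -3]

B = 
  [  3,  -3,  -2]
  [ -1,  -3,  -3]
A is 3×2 and B is 2×3, so AB is 3×3. Each entry is (row of A)·(column of B):
AB[1,1] = (2)(3) + (2)(-1) = 4
AB[1,2] = (2)(-3) + (2)(-3) = -12
AB[1,3] = (2)(-2) + (2)(-3) = -10
AB[2,1] = (2)(3) + (-1)(-1) = 7
AB[2,2] = (2)(-3) + (-1)(-3) = -3
AB[2,3] = (2)(-2) + (-1)(-3) = -1
AB[3,1] = (-2)(3) + (-3)(-1) = -3
AB[3,2] = (-2)(-3) + (-3)(-3) = 15
AB[3,3] = (-2)(-2) + (-3)(-3) = 13

AB = 
  [  4, -12, -10]
  [  7,  -3,  -1]
  [ -3,  15,  13]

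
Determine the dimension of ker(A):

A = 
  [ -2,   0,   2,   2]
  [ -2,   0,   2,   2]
nullity(A) = 3

Row reduce:
R2 → R2 - (1)·R1
REF = 
  [ -2,   0,   2,   2]
  [  0,   0,   0,   0]
Pivot columns: 1 → 1 pivot.
rank(A) = 1, so nullity(A) = 4 - 1 = 3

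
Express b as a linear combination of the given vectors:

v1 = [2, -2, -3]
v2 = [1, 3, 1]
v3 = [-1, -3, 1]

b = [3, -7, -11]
c1 = 2, c2 = -3, c3 = -2

b = 2·v1 + -3·v2 + -2·v3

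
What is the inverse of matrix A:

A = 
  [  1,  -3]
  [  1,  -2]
det(A) = (1)(-2) - (-3)(1) = 1
For a 2×2 matrix, A⁻¹ = (1/det(A)) · [[d, -b], [-c, a]]
    = (1) · [[-2, 3], [-1, 1]]

A⁻¹ = 
  [ -2,   3]
  [ -1,   1]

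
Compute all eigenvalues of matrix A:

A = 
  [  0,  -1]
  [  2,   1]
λ = (1 + i√7)/2, (1 - i√7)/2  (≈ 0.5 + 1.323i, 0.5 - 1.323i)

tr(A) = 1, det(A) = 2
Characteristic polynomial: λ² - tr(A)λ + det(A) = λ² - λ + 2
λ² - λ + 2 = 0  ⇒  λ = (1 ± √((-1)² - 4·(2)))/2 = (1 ± √(-7))/2
  = (1 + i√7)/2,  (1 - i√7)/2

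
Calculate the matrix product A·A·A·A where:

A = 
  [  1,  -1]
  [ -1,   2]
A² = A·A:
A²[1,1] = (1)(1) + (-1)(-1) = 2
A²[1,2] = (1)(-1) + (-1)(2) = -3
A²[2,1] = (-1)(1) + (2)(-1) = -3
A²[2,2] = (-1)(-1) + (2)(2) = 5
A² = 
  [  2,  -3]
  [ -3,   5]

A^3 = A^2·A:
A^3[1,1] = (2)(1) + (-3)(-1) = 5
A^3[1,2] = (2)(-1) + (-3)(2) = -8
A^3[2,1] = (-3)(1) + (5)(-1) = -8
A^3[2,2] = (-3)(-1) + (5)(2) = 13
A^3 = 
  [  5,  -8]
  [ -8,  13]

A^4 = A^3·A:
A^4[1,1] = (5)(1) + (-8)(-1) = 13
A^4[1,2] = (5)(-1) + (-8)(2) = -21
A^4[2,1] = (-8)(1) + (13)(-1) = -21
A^4[2,2] = (-8)(-1) + (13)(2) = 34
A^4 = 
  [ 13, -21]
  [-21,  34]

Therefore
A^4 = 
  [ 13, -21]
  [-21,  34]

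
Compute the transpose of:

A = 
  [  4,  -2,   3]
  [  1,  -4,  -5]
Aᵀ = 
  [  4,   1]
  [ -2,  -4]
  [  3,  -5]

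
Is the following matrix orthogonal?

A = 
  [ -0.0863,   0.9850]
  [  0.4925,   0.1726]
No

AᵀA = 
  [  0.2500,   0]
  [  0,   1]
≠ I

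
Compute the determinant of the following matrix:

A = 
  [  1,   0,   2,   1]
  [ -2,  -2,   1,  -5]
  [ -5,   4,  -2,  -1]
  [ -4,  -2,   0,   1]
-300

Cofactor expansion along row 1: det(A) = a₁₁M₁₁ - a₁₂M₁₂ + a₁₃M₁₃ - a₁₄M₁₄

M₁₁ = det[[-2, 1, -5]; [4, -2, -1]; [-2, 0, 1]]
  = (-2)·((-2)(1) - (-1)(0)) - (1)·((4)(1) - (-1)(-2)) + (-5)·((4)(0) - (-2)(-2))
  = (-2)(-2) - (1)(2) + (-5)(-4)
  = 22
M₁₂ = det[[-2, 1, -5]; [-5, -2, -1]; [-4, 0, 1]]
  = (-2)·((-2)(1) - (-1)(0)) - (1)·((-5)(1) - (-1)(-4)) + (-5)·((-5)(0) - (-2)(-4))
  = (-2)(-2) - (1)(-9) + (-5)(-8)
  = 53
M₁₃ = det[[-2, -2, -5]; [-5, 4, -1]; [-4, -2, 1]]
  = (-2)·((4)(1) - (-1)(-2)) - (-2)·((-5)(1) - (-1)(-4)) + (-5)·((-5)(-2) - (4)(-4))
  = (-2)(2) - (-2)(-9) + (-5)(26)
  = -152
M₁₄ = det[[-2, -2, 1]; [-5, 4, -2]; [-4, -2, 0]]
  = (-2)·((4)(0) - (-2)(-2)) - (-2)·((-5)(0) - (-2)(-4)) + (1)·((-5)(-2) - (4)(-4))
  = (-2)(-4) - (-2)(-8) + (1)(26)
  = 18

det(A) = (1)(22) - (0)(53) + (2)(-152) - (1)(18) = -300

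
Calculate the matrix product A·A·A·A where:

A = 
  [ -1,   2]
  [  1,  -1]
A^4 = 
  [ 17, -24]
  [-12,  17]

A² = A·A:
A²[1,1] = (-1)(-1) + (2)(1) = 3
A²[1,2] = (-1)(2) + (2)(-1) = -4
A²[2,1] = (1)(-1) + (-1)(1) = -2
A²[2,2] = (1)(2) + (-1)(-1) = 3
A² = 
  [  3,  -4]
  [ -2,   3]

A^3 = A^2·A:
A^3[1,1] = (3)(-1) + (-4)(1) = -7
A^3[1,2] = (3)(2) + (-4)(-1) = 10
A^3[2,1] = (-2)(-1) + (3)(1) = 5
A^3[2,2] = (-2)(2) + (3)(-1) = -7
A^3 = 
  [ -7,  10]
  [  5,  -7]

A^4 = A^3·A:
A^4[1,1] = (-7)(-1) + (10)(1) = 17
A^4[1,2] = (-7)(2) + (10)(-1) = -24
A^4[2,1] = (5)(-1) + (-7)(1) = -12
A^4[2,2] = (5)(2) + (-7)(-1) = 17
A^4 = 
  [ 17, -24]
  [-12,  17]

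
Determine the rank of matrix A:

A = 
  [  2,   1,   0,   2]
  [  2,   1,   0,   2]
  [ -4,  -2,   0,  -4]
Row reduce:
R2 → R2 - (1)·R1
R3 → R3 + (2)·R1
REF = 
  [  2,   1,   0,   2]
  [  0,   0,   0,   0]
  [  0,   0,   0,   0]
Pivot columns: 1 → 1 pivot.

rank(A) = 1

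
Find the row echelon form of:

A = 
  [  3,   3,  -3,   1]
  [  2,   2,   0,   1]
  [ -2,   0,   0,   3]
Row operations:
R2 → R2 - (2/3)·R1
R3 → R3 + (2/3)·R1
Swap R2 ↔ R3

Resulting echelon form:
REF = 
  [   3,    3,   -3,    1]
  [   0,    2,   -2, 11/3]
  [   0,    0,    2,  1/3]

Rank = 3 (number of non-zero pivot rows).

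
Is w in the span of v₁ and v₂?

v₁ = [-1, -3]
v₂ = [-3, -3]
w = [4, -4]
Yes

Form the augmented matrix and row-reduce:
[v₁|v₂|w] = 
  [ -1,  -3,   4]
  [ -3,  -3,  -4]
R2 → R2 - (3)·R1
REF = 
  [ -1,  -3,   4]
  [  0,   6, -16]

No row of the form [0 0 | nonzero], so the system is consistent. Back-substitution gives c₁ = 4, c₂ = -8/3: w = (4)·v₁ + (-8/3)·v₂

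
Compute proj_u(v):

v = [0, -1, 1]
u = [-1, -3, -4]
v·u = (0)(-1) + (-1)(-3) + (1)(-4) = -1
u·u = (-1)² + (-3)² + (-4)² = 26
proj_u(v) = (v·u / u·u) × u = (-1/26) × u

proj_u(v) = [1/26, 3/26, 2/13]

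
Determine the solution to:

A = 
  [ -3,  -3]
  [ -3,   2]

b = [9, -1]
Row reduce the augmented matrix [A|b]:
R2 → R2 - (1)·R1
REF = 
  [ -3,  -3,   9]
  [  0,   5, -10]

Back-substitution:
x₂ = (-10) / 5 = -2
x₁ = (9 - (-3)(-2)) / (-3) = -1

x = [-1, -2]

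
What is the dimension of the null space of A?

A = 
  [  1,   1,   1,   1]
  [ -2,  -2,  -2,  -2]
nullity(A) = 3

Row reduce:
R2 → R2 + (2)·R1
REF = 
  [  1,   1,   1,   1]
  [  0,   0,   0,   0]
Pivot columns: 1 → 1 pivot.
rank(A) = 1, so nullity(A) = 4 - 1 = 3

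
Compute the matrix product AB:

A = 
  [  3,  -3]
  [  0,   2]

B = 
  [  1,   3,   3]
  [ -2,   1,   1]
A is 2×2 and B is 2×3, so AB is 2×3. Each entry is (row of A)·(column of B):
AB[1,1] = (3)(1) + (-3)(-2) = 9
AB[1,2] = (3)(3) + (-3)(1) = 6
AB[1,3] = (3)(3) + (-3)(1) = 6
AB[2,1] = (0)(1) + (2)(-2) = -4
AB[2,2] = (0)(3) + (2)(1) = 2
AB[2,3] = (0)(3) + (2)(1) = 2

AB = 
  [  9,   6,   6]
  [ -4,   2,   2]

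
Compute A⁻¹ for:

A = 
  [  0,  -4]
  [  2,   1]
det(A) = (0)(1) - (-4)(2) = 8
For a 2×2 matrix, A⁻¹ = (1/det(A)) · [[d, -b], [-c, a]]
    = (1/8) · [[1, 4], [-2, 0]]

A⁻¹ = 
  [ 1/8,  1/2]
  [-1/4,    0]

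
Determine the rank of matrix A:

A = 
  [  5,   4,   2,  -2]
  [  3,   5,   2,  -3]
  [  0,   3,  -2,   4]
Row reduce:
R2 → R2 - (3/5)·R1
R3 → R3 - (15/13)·R2
REF = 
  [     5,      4,      2,     -2]
  [     0,   13/5,    4/5,   -9/5]
  [     0,      0, -38/13,  79/13]
Pivot columns: 1, 2, 3 → 3 pivots.

rank(A) = 3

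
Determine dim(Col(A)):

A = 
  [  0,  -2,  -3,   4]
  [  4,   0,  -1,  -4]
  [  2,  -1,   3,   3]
Row reduce:
Swap R1 ↔ R2
R3 → R3 - (1/2)·R1
R3 → R3 - (1/2)·R2
REF = 
  [  4,   0,  -1,  -4]
  [  0,  -2,  -3,   4]
  [  0,   0,   5,   3]
Pivot columns: 1, 2, 3 → 3 pivots.
dim(Col(A)) = number of pivot columns = 3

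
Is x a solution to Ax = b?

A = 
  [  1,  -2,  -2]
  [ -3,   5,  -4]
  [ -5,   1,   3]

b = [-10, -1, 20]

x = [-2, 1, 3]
Yes

Ax = [-10, -1, 20] = b ✓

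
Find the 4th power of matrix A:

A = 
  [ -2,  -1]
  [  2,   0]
A^4 = 
  [ -4,   0]
  [  0,  -4]

A² = A·A:
A²[1,1] = (-2)(-2) + (-1)(2) = 2
A²[1,2] = (-2)(-1) + (-1)(0) = 2
A²[2,1] = (2)(-2) + (0)(2) = -4
A²[2,2] = (2)(-1) + (0)(0) = -2
A² = 
  [  2,   2]
  [ -4,  -2]

A^3 = A^2·A:
A^3[1,1] = (2)(-2) + (2)(2) = 0
A^3[1,2] = (2)(-1) + (2)(0) = -2
A^3[2,1] = (-4)(-2) + (-2)(2) = 4
A^3[2,2] = (-4)(-1) + (-2)(0) = 4
A^3 = 
  [  0,  -2]
  [  4,   4]

A^4 = A^3·A:
A^4[1,1] = (0)(-2) + (-2)(2) = -4
A^4[1,2] = (0)(-1) + (-2)(0) = 0
A^4[2,1] = (4)(-2) + (4)(2) = 0
A^4[2,2] = (4)(-1) + (4)(0) = -4
A^4 = 
  [ -4,   0]
  [  0,  -4]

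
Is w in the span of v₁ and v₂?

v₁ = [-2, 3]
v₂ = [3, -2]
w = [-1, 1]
Yes

Form the augmented matrix and row-reduce:
[v₁|v₂|w] = 
  [ -2,   3,  -1]
  [  3,  -2,   1]
R2 → R2 + (3/2)·R1
REF = 
  [  -2,    3,   -1]
  [   0,  5/2, -1/2]

No row of the form [0 0 | nonzero], so the system is consistent. Back-substitution gives c₁ = 1/5, c₂ = -1/5: w = (1/5)·v₁ + (-1/5)·v₂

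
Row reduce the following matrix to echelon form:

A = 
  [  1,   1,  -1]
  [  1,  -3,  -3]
Row operations:
R2 → R2 - (1)·R1

Resulting echelon form:
REF = 
  [  1,   1,  -1]
  [  0,  -4,  -2]

Rank = 2 (number of non-zero pivot rows).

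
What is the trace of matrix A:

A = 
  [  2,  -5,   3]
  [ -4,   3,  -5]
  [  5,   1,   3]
8

tr(A) = 2 + 3 + 3 = 8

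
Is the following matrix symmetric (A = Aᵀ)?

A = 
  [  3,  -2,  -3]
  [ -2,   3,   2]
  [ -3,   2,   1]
Yes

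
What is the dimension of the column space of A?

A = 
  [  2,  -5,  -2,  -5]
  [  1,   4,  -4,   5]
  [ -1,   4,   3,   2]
Row reduce:
R2 → R2 - (1/2)·R1
R3 → R3 + (1/2)·R1
R3 → R3 - (3/13)·R2
REF = 
  [     2,     -5,     -2,     -5]
  [     0,   13/2,     -3,   15/2]
  [     0,      0,  35/13, -29/13]
Pivot columns: 1, 2, 3 → 3 pivots.
dim(Col(A)) = number of pivot columns = 3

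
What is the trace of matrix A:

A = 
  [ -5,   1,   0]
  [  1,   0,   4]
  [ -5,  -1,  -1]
-6

tr(A) = -5 + 0 + -1 = -6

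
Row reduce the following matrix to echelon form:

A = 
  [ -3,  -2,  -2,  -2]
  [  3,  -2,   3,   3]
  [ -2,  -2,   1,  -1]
Row operations:
R2 → R2 + (1)·R1
R3 → R3 - (2/3)·R1
R3 → R3 - (1/6)·R2

Resulting echelon form:
REF = 
  [  -3,   -2,   -2,   -2]
  [   0,   -4,    1,    1]
  [   0,    0, 13/6,  1/6]

Rank = 3 (number of non-zero pivot rows).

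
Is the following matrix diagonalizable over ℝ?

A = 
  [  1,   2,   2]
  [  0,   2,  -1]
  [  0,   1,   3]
No

Characteristic polynomial: det(λI - A) = λ³ - 6λ² + 12λ - 7
Testing integer divisors of the constant term: p(1) = 0, so (λ - 1) is a factor:
p(λ) = (λ - 1)(λ² - 5λ + 7)
λ² - 5λ + 7 = 0  ⇒  λ = (5 ± √((-5)² - 4·(7)))/2 = (5 ± √(-3))/2
  = (5 + i√3)/2,  (5 - i√3)/2
Eigenvalues: 1, (5 + i√3)/2, (5 - i√3)/2  (≈ 1, 2.5 + 0.866i, 2.5 - 0.866i)
Has complex eigenvalues (not diagonalizable over ℝ).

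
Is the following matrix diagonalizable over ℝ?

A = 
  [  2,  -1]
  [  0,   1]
Yes

tr(A) = 3, det(A) = 2
Characteristic polynomial: λ² - tr(A)λ + det(A) = λ² - 3λ + 2
λ² - 3λ + 2 = (λ - 1)(λ - 2)
Eigenvalues: 2, 1
λ=1: alg. mult. = 1, geom. mult. = 2 - rank(A - (1)I) = 2 - 1 = 1
λ=2: alg. mult. = 1, geom. mult. = 2 - rank(A - (2)I) = 2 - 1 = 1
Sum of geometric multiplicities equals n, so A has n independent eigenvectors.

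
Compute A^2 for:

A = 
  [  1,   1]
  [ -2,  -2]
A² = A·A:
A²[1,1] = (1)(1) + (1)(-2) = -1
A²[1,2] = (1)(1) + (1)(-2) = -1
A²[2,1] = (-2)(1) + (-2)(-2) = 2
A²[2,2] = (-2)(1) + (-2)(-2) = 2
A² = 
  [ -1,  -1]
  [  2,   2]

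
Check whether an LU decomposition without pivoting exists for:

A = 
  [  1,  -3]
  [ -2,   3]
Yes.
A[1,1] = 1 ≠ 0, so Gaussian elimination proceeds without a row swap: multiplier ℓ₂₁ = (-2)/(1) = -2, and U[2,2] = 3 - (-2)(-3) = -3.
L = 
  [  1,   0]
  [ -2,   1]
U = 
  [  1,  -3]
  [  0,  -3]
Check row 2 of LU: [(-2)(1), (-2)(-3) + (-3)] = [-2, 3] = row 2 of A ✓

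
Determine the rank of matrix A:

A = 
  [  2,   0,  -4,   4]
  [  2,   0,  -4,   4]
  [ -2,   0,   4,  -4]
rank(A) = 1

Row reduce:
R2 → R2 - (1)·R1
R3 → R3 + (1)·R1
REF = 
  [  2,   0,  -4,   4]
  [  0,   0,   0,   0]
  [  0,   0,   0,   0]
Pivot columns: 1 → 1 pivot.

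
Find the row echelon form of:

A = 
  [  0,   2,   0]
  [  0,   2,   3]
Row operations:
R2 → R2 - (1)·R1

Resulting echelon form:
REF = 
  [  0,   2,   0]
  [  0,   0,   3]

Rank = 2 (number of non-zero pivot rows).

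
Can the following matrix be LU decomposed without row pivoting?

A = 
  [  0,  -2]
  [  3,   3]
No.
A[1,1] = 0 but A[2,1] = 3 ≠ 0. Any LU with L unit lower triangular has (LU)[1,1] = U[1,1] and (LU)[2,1] = L[2,1]·U[1,1]; matching A forces U[1,1] = 0, which then forces (LU)[2,1] = 0 ≠ 3. A row swap (pivoting) is required.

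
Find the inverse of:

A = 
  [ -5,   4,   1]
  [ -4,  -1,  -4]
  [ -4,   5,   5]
det(A) = (-5)·((-1)(5) - (-4)(5)) - (4)·((-4)(5) - (-4)(-4)) + (1)·((-4)(5) - (-1)(-4))
  = (-5)(15) - (4)(-36) + (1)(-24)
  = 45
det(A) = 45 ≠ 0, so A is invertible.

Cofactors Cᵢⱼ = (-1)ⁱ⁺ʲ·Mᵢⱼ:
C = 
  [ 15,  36, -24]
  [-15, -21,   9]
  [-15, -24,  21]

adj(A) = Cᵀ:
adj(A) = 
  [ 15, -15, -15]
  [ 36, -21, -24]
  [-24,   9,  21]

A⁻¹ = (1/45) · adj(A):
A⁻¹ = 
  [  1/3,  -1/3,  -1/3]
  [  4/5, -7/15, -8/15]
  [-8/15,   1/5,  7/15]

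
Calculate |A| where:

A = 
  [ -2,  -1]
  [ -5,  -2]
For a 2×2 matrix, det = ad - bc = (-2)(-2) - (-1)(-5) = -1

det(A) = -1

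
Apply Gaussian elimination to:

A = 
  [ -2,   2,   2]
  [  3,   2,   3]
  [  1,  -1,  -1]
Row operations:
R2 → R2 + (3/2)·R1
R3 → R3 + (1/2)·R1

Resulting echelon form:
REF = 
  [ -2,   2,   2]
  [  0,   5,   6]
  [  0,   0,   0]

Rank = 2 (number of non-zero pivot rows).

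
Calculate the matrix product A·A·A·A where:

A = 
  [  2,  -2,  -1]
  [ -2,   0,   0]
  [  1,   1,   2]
A^4 = 
  [ 61, -55, -50]
  [-40,  36,  30]
  [ 20, -10,   1]

A² = A·A:
A²[1,1] = (2)(2) + (-2)(-2) + (-1)(1) = 7
A²[1,2] = (2)(-2) + (-2)(0) + (-1)(1) = -5
A²[1,3] = (2)(-1) + (-2)(0) + (-1)(2) = -4
A²[2,1] = (-2)(2) + (0)(-2) + (0)(1) = -4
A²[2,2] = (-2)(-2) + (0)(0) + (0)(1) = 4
A²[2,3] = (-2)(-1) + (0)(0) + (0)(2) = 2
A²[3,1] = (1)(2) + (1)(-2) + (2)(1) = 2
A²[3,2] = (1)(-2) + (1)(0) + (2)(1) = 0
A²[3,3] = (1)(-1) + (1)(0) + (2)(2) = 3
A² = 
  [  7,  -5,  -4]
  [ -4,   4,   2]
  [  2,   0,   3]

A^3 = A^2·A:
A^3[1,1] = (7)(2) + (-5)(-2) + (-4)(1) = 20
A^3[1,2] = (7)(-2) + (-5)(0) + (-4)(1) = -18
A^3[1,3] = (7)(-1) + (-5)(0) + (-4)(2) = -15
A^3[2,1] = (-4)(2) + (4)(-2) + (2)(1) = -14
A^3[2,2] = (-4)(-2) + (4)(0) + (2)(1) = 10
A^3[2,3] = (-4)(-1) + (4)(0) + (2)(2) = 8
A^3[3,1] = (2)(2) + (0)(-2) + (3)(1) = 7
A^3[3,2] = (2)(-2) + (0)(0) + (3)(1) = -1
A^3[3,3] = (2)(-1) + (0)(0) + (3)(2) = 4
A^3 = 
  [ 20, -18, -15]
  [-14,  10,   8]
  [  7,  -1,   4]

A^4 = A^3·A:
A^4[1,1] = (20)(2) + (-18)(-2) + (-15)(1) = 61
A^4[1,2] = (20)(-2) + (-18)(0) + (-15)(1) = -55
A^4[1,3] = (20)(-1) + (-18)(0) + (-15)(2) = -50
A^4[2,1] = (-14)(2) + (10)(-2) + (8)(1) = -40
A^4[2,2] = (-14)(-2) + (10)(0) + (8)(1) = 36
A^4[2,3] = (-14)(-1) + (10)(0) + (8)(2) = 30
A^4[3,1] = (7)(2) + (-1)(-2) + (4)(1) = 20
A^4[3,2] = (7)(-2) + (-1)(0) + (4)(1) = -10
A^4[3,3] = (7)(-1) + (-1)(0) + (4)(2) = 1
A^4 = 
  [ 61, -55, -50]
  [-40,  36,  30]
  [ 20, -10,   1]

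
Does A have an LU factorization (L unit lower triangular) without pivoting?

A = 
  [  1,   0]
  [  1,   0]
Yes.
A[1,1] = 1 ≠ 0, so Gaussian elimination proceeds without a row swap: multiplier ℓ₂₁ = (1)/(1) = 1, and U[2,2] = 0 - (1)(0) = 0.
L = 
  [  1,   0]
  [  1,   1]
U = 
  [  1,   0]
  [  0,   0]
Check row 2 of LU: [(1)(1), (1)(0) + 0] = [1, 0] = row 2 of A ✓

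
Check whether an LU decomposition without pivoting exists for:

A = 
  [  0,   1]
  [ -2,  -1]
No.
A[1,1] = 0 but A[2,1] = -2 ≠ 0. Any LU with L unit lower triangular has (LU)[1,1] = U[1,1] and (LU)[2,1] = L[2,1]·U[1,1]; matching A forces U[1,1] = 0, which then forces (LU)[2,1] = 0 ≠ -2. A row swap (pivoting) is required.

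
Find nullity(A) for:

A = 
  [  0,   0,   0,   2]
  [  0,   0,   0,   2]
nullity(A) = 3

Row reduce:
R2 → R2 - (1)·R1
REF = 
  [  0,   0,   0,   2]
  [  0,   0,   0,   0]
Pivot columns: 4 → 1 pivot.
rank(A) = 1, so nullity(A) = 4 - 1 = 3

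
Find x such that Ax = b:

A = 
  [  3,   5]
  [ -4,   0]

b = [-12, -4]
Row reduce the augmented matrix [A|b]:
R2 → R2 + (4/3)·R1
REF = 
  [   3,    5,  -12]
  [   0, 20/3,  -20]

Back-substitution:
x₂ = (-20) / (20/3) = -3
x₁ = (-12 - (5)(-3)) / 3 = 1

x = [1, -3]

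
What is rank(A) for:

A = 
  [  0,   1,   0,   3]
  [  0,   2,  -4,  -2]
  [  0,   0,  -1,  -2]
rank(A) = 2

Row reduce:
R2 → R2 - (2)·R1
R3 → R3 - (1/4)·R2
REF = 
  [  0,   1,   0,   3]
  [  0,   0,  -4,  -8]
  [  0,   0,   0,   0]
Pivot columns: 2, 3 → 2 pivots.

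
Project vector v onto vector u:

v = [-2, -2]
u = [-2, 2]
v·u = (-2)(-2) + (-2)(2) = 0
u·u = (-2)² + (2)² = 8
proj_u(v) = (v·u / u·u) × u = (0/8) × u = (0) × u

proj_u(v) = [0, 0]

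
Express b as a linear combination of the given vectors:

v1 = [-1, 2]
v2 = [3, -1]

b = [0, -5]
c1 = -3, c2 = -1

b = -3·v1 + -1·v2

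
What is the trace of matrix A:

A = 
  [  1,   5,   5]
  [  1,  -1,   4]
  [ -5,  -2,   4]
4

tr(A) = 1 + -1 + 4 = 4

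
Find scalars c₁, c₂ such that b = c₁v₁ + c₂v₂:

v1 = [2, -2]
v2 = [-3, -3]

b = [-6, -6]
c1 = 0, c2 = 2

b = 0·v1 + 2·v2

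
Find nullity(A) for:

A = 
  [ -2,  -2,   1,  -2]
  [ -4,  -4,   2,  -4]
nullity(A) = 3

Row reduce:
R2 → R2 - (2)·R1
REF = 
  [ -2,  -2,   1,  -2]
  [  0,   0,   0,   0]
Pivot columns: 1 → 1 pivot.
rank(A) = 1, so nullity(A) = 4 - 1 = 3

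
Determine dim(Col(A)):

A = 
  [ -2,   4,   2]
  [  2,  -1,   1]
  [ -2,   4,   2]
Row reduce:
R2 → R2 + (1)·R1
R3 → R3 - (1)·R1
REF = 
  [ -2,   4,   2]
  [  0,   3,   3]
  [  0,   0,   0]
Pivot columns: 1, 2 → 2 pivots.
dim(Col(A)) = number of pivot columns = 2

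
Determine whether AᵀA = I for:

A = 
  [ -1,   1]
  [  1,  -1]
No

AᵀA = 
  [  2,  -2]
  [ -2,   2]
≠ I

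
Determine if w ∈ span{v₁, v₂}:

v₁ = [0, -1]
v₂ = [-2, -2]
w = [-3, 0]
Yes

Form the augmented matrix and row-reduce:
[v₁|v₂|w] = 
  [  0,  -2,  -3]
  [ -1,  -2,   0]
Swap R1 ↔ R2
REF = 
  [ -1,  -2,   0]
  [  0,  -2,  -3]

No row of the form [0 0 | nonzero], so the system is consistent. Back-substitution gives c₁ = -3, c₂ = 3/2: w = (-3)·v₁ + (3/2)·v₂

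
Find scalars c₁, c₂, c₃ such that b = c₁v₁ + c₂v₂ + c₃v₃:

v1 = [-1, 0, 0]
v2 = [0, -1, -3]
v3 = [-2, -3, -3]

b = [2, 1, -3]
c1 = 0, c2 = 2, c3 = -1

b = 0·v1 + 2·v2 + -1·v3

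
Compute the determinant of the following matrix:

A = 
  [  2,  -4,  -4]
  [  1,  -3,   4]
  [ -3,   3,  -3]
54

Cofactor expansion along row 1:
det(A) = (2)·((-3)(-3) - (4)(3)) - (-4)·((1)(-3) - (4)(-3)) + (-4)·((1)(3) - (-3)(-3))
  = (2)(-3) - (-4)(9) + (-4)(-6)
  = 54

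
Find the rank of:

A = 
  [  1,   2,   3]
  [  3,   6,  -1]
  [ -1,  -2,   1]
Row reduce:
R2 → R2 - (3)·R1
R3 → R3 + (1)·R1
R3 → R3 + (2/5)·R2
REF = 
  [  1,   2,   3]
  [  0,   0, -10]
  [  0,   0,   0]
Pivot columns: 1, 3 → 2 pivots.

rank(A) = 2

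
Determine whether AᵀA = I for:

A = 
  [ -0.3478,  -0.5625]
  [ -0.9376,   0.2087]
No

AᵀA = 
  [  1.0001,   0]
  [  0,   0.3600]
≠ I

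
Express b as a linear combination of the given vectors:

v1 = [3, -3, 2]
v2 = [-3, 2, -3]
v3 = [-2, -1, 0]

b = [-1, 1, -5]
c1 = 2, c2 = 3, c3 = -1

b = 2·v1 + 3·v2 + -1·v3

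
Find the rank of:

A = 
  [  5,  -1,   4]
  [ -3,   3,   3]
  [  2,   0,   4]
Row reduce:
R2 → R2 + (3/5)·R1
R3 → R3 - (2/5)·R1
R3 → R3 - (1/6)·R2
REF = 
  [   5,   -1,    4]
  [   0, 12/5, 27/5]
  [   0,    0,  3/2]
Pivot columns: 1, 2, 3 → 3 pivots.

rank(A) = 3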